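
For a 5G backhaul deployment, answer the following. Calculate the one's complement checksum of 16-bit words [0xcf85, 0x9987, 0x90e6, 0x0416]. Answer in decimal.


Given words: [0xcf85, 0x9987, 0x90e6, 0x0416]
Step 1: Sum all words
Raw sum = 53125 + 39303 + 37094 + 1046 = 130568
Step 2: Fold carry: (65032 + 1) = 65033
One's complement = ~65033 & 0xFFFF = 502

502


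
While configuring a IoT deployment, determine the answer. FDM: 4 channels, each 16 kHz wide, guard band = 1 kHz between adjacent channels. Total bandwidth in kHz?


Given: 4 channels, 16 kHz each, guard = 1 kHz
Channel bandwidth = 4 * 16 = 64 kHz
Guard bands = 3 gaps * 1 kHz = 3 kHz
Total = 64 + 3 = 67 kHz

67


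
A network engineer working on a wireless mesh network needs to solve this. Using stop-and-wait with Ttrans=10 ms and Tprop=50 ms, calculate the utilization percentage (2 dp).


Given: Ttrans = 10 ms, Tprop = 50 ms
RTT = 2 * Tprop = 2 * 50 = 100 ms
U = Ttrans / (Ttrans + RTT)
U = 10 / (10 + 100)
U = 10 / 110 = 0.090909
U% = 9.09%

9.09


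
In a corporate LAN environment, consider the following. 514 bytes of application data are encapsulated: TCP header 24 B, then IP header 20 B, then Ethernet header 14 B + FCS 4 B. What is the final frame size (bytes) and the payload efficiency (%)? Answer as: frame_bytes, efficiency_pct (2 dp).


TCP segment = 514 + 24 = 538 B
IP packet = 538 + 20 = 558 B
Ethernet frame = 558 + 14 + 4 = 576 B
Efficiency = app / frame = 514 / 576 = 0.892361 = 89.2361% -> 89.24% (2 dp)

576, 89.24


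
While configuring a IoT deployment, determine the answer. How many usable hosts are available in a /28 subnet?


Given: subnet mask /28
Host bits = 32 - 28 = 4
Total addresses = 2^4 = 16
Usable hosts = 16 - 2 (network + broadcast) = 14

14


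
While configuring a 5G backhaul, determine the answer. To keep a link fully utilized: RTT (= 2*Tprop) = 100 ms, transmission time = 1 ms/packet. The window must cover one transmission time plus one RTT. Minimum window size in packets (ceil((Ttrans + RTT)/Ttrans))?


Given: Ttrans = 1 ms, RTT = 100 ms (= 2 * Tprop, Tprop = 50 ms)
Time until first ACK returns = Ttrans + RTT = 1 + 100 = 101 ms
Need W * Ttrans >= Ttrans + RTT  ->  W >= (Ttrans + RTT) / Ttrans
(Ttrans + RTT) / Ttrans = 101 / 1 = 101
W_min = ceil(101) = 101

101


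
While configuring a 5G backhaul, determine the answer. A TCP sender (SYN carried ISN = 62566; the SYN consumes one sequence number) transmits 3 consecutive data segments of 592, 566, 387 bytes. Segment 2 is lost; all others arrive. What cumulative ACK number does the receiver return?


SYN uses sequence number 62566; first data byte = ISN + 1 = 62567.
Segment 1: SEQ = 62567, len = 592 B, covers [62567, 63158]
Segment 2: SEQ = 63159, len = 566 B, covers [63159, 63724] [LOST]
Segment 3: SEQ = 63725, len = 387 B, covers [63725, 64111]
In-order data received: bytes [62567, 63158] (segments 1..1).
Segment 2 missing -> gap begins at byte 63159; later segments buffered out of order.
Cumulative ACK = next expected in-order byte = 62567 + 592 = 63159

63159


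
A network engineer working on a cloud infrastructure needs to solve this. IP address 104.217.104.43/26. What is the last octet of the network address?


Given: IP = 104.217.104.43, prefix = /26
Subnet mask = 255.255.255.192
Last octet of IP: 43
Last octet of mask: 192
Network last octet = 43 AND 192 = 0

0


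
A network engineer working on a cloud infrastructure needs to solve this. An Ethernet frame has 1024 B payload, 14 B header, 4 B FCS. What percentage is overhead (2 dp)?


Given: payload = 1024 B, header = 14 B, trailer = 4 B
Overhead bytes = header + trailer = 14 + 4 = 18
Total frame = payload + overhead = 1024 + 18 = 1042
Overhead % = 18 / 1042 * 100 = 1.7274% -> 1.73% (2 dp)

1.73


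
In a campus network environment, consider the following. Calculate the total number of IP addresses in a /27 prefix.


Given: CIDR prefix /27
Host bits = 32 - 27 = 5
Total addresses = 2^5 = 32

32


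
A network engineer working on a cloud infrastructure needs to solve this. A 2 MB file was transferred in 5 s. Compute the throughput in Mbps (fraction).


Given: file = 2 MB, time = 5 s
File in Mb = 2 * 8 = 16 Mb
Throughput = 16 / 5 Mbps
Throughput = 16/5 Mbps

16/5


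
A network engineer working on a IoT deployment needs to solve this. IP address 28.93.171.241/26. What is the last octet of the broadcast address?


Given: IP = 28.93.171.241, prefix = /26
Host bits = 32 - 26 = 6
Network last octet = 241 AND mask = 192
Host part size = 2^6 - 1 = 63
Broadcast last octet = 192 OR 63 = 255

255


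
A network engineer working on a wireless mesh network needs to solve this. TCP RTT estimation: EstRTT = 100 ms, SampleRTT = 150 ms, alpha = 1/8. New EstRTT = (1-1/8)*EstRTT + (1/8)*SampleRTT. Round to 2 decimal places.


Given: EstRTT = 100 ms, SampleRTT = 150 ms, alpha = 1/8
New EstRTT = (1 - alpha) * EstRTT + alpha * SampleRTT
(7/8) * 100 = 87.5
(1/8) * 150 = 18.75
New EstRTT = 87.5 + 18.75 = 106.25 ms -> 106.25 ms (2 dp)

106.25


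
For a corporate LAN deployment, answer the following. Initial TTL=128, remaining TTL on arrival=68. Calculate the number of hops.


Given: initial TTL = 128, received TTL = 68
Hops = initial TTL - received TTL
Hops = 128 - 68 = 60

60


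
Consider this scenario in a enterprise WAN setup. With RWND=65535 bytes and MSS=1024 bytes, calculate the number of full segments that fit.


Given: RWND = 65535 bytes, MSS = 1024 bytes
Full segments = floor(RWND / MSS)
Full segments = floor(65535 / 1024)
Full segments = floor(63.999) = 63

63


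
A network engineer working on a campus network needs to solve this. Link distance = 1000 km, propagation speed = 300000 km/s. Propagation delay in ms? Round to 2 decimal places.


Given: distance = 1000 km, speed = 300000 km/s
Delay = distance / speed = 1000 / 300000 seconds
Delay in ms = 1000 * 1000 / 300000
Delay = 3.3333 ms
Rounded to 2 dp = 3.33 ms

3.33


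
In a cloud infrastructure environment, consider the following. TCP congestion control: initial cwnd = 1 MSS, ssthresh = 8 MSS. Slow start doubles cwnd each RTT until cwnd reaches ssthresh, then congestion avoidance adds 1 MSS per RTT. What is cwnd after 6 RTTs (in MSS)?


RTT 0: cwnd = 1 MSS (initial)
RTT 1: cwnd = 2 MSS (slow start, doubled)
RTT 2: cwnd = 4 MSS (slow start, doubled)
RTT 3: cwnd = 8 MSS (slow start, doubled)
RTT 4: cwnd = 9 MSS (congestion avoidance, +1)
RTT 5: cwnd = 10 MSS (congestion avoidance, +1)
RTT 6: cwnd = 11 MSS (congestion avoidance, +1)

11


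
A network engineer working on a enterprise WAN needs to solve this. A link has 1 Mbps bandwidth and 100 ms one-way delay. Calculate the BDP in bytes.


Given: bandwidth = 1 Mbps, delay = 100 ms
BDP in bits = 1 * 10^6 * 100 / 1000
BDP in bits = 100000
BDP in bytes = 100000 / 8 = 12500

12500


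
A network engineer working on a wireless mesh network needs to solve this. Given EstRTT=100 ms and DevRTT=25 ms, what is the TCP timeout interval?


Given: EstRTT = 100 ms, DevRTT = 25 ms
Timeout = EstRTT + 4 * DevRTT
4 * DevRTT = 4 * 25 = 100
Timeout = 100 + 100 = 200 ms

200


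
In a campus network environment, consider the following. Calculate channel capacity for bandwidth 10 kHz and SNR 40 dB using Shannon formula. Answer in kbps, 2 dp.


Given: B = 10 kHz, SNR = 40 dB
SNR linear = 10^(40/10) = 10000
1 + SNR = 10001
log2(10001) = 13.2878566418
C = 10 * 1000 * 13.2878566418 = 132878.5664 bps
C = 132.878566 kbps -> 132.88 kbps (2 dp)

132.88


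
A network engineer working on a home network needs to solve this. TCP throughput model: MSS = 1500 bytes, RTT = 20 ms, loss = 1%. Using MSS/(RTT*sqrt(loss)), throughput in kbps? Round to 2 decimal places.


Given: MSS = 1500 bytes, RTT = 20 ms, loss = 1%
RTT in seconds = 20 / 1000 = 0.02
Loss rate = 1% = 0.01
sqrt(loss) = sqrt(0.01) = 0.1
Throughput (bytes/s) = 1500 / (0.02 * 0.1) = 750000.0000
Throughput (kbps) = 750000.0000 * 8 / 1000 = 6000.000000 -> 6000.00 kbps (2 dp)

6000.00


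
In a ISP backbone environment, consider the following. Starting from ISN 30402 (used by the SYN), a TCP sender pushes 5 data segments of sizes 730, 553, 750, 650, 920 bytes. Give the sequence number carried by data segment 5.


The SYN occupies sequence number ISN = 30402, so the first data byte is ISN + 1 = 30403.
SEQ of data segment i = (ISN + 1) + sum of payload sizes of segments 1..i-1.
Segment 1: SEQ = 30403, payload = 730 bytes
Segment 2: SEQ = 31133, payload = 553 bytes
Segment 3: SEQ = 31686, payload = 750 bytes
Segment 4: SEQ = 32436, payload = 650 bytes
Segment 5: SEQ = 33086, payload = 920 bytes
SEQ of segment 5 = 30403 + 730 + 553 + 750 + 650 = 33086

33086


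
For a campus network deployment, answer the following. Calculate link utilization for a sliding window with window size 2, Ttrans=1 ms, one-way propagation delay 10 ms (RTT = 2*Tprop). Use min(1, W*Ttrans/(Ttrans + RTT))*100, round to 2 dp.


Given: W = 2, Ttrans = 1 ms, RTT = 20 ms (= 2 * Tprop, Tprop = 10 ms)
Cycle time = Ttrans + RTT = 1 + 20 = 21 ms (first packet sent until its ACK returns)
W * Ttrans = 2 * 1 = 2 ms of sending per cycle
W * Ttrans / (Ttrans + RTT) = 2 / 21 = 0.095238
U = min(1, 0.095238) = 0.095238
U% = 9.52%

9.52


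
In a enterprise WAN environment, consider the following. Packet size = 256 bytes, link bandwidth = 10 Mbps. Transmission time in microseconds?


Given: packet = 256 bytes, bandwidth = 10 Mbps
Packet in bits = 256 * 8 = 2048 bits
Bandwidth = 10 * 10^6 = 10000000 bps
Time = 2048 / 10000000 seconds
Time in us = 2048 * 10^6 / 10000000 = 204.8

204.8


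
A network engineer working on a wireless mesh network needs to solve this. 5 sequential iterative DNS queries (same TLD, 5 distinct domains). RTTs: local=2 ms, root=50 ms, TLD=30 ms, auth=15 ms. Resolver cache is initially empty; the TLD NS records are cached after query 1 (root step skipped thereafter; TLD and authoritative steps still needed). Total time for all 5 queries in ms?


Lookup 1 (cold cache): local + root + TLD + auth = 2 + 50 + 30 + 15 = 97 ms
Lookups 2..5 (TLD NS cached -> skip root; new domain -> still ask TLD and auth): local + TLD + auth = 2 + 30 + 15 = 47 ms each
Remaining 4 lookups: 4 * 47 = 188 ms
Total = 97 + 188 = 285 ms

285


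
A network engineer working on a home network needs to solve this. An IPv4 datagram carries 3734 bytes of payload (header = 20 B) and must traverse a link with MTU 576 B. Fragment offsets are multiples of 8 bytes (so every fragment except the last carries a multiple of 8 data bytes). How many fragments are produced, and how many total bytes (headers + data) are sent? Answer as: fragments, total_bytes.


Max data per non-final fragment = floor((MTU - header)/8)*8 = floor((576 - 20)/8)*8 = floor(556/8)*8 = 552 B
Final fragment needs no 8-byte alignment: it can carry up to MTU - header = 556 B
Non-final fragments needed = ceil((payload - 556) / 552) = ceil(3178/552) = ceil(5.7572) = 6
Number of fragments = 6 + 1 = 7
Fragment sizes (data): 6 * 552 B + 422 B (last, 422 <= 556 OK)
Total bytes sent = payload + n_frags * header = 3734 + 7*20 = 3734 + 140 = 3874 B

7, 3874


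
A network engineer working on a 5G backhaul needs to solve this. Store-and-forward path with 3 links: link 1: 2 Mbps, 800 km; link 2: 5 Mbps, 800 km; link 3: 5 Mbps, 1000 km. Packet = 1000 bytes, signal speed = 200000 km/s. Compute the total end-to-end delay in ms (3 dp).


Packet = 1000 bytes = 8000 bits. Store-and-forward: sum (t_trans + t_prop) per link.
Link 1: t_trans = 8000/(2*10^6) s = 4.0000 ms; t_prop = 800/200000 s = 4.0000 ms; subtotal = 8.0000 ms
Link 2: t_trans = 8000/(5*10^6) s = 1.6000 ms; t_prop = 800/200000 s = 4.0000 ms; subtotal = 5.6000 ms
Link 3: t_trans = 8000/(5*10^6) s = 1.6000 ms; t_prop = 1000/200000 s = 5.0000 ms; subtotal = 6.6000 ms
End-to-end = 8.0000 + 5.6000 + 6.6000 = 20.2000 ms -> 20.200 ms (3 dp)

20.200


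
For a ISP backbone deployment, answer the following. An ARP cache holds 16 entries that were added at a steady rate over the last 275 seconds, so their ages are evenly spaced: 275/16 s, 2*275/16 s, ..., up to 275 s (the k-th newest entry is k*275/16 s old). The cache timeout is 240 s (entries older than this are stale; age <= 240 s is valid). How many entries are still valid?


Ages are k * 275/16 s for k = 1..16 (spacing = 17.1875 s).
Entry k is valid iff k * 275/16 <= 240 iff k <= 16 * 240 / 275 = 13.9636
n_valid = floor(13.9636) = 13
(n_stale = 16 - 13 = 3)

13


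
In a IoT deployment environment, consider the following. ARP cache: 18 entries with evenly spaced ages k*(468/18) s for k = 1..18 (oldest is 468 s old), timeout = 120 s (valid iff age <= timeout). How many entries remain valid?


Ages are k * 468/18 s for k = 1..18 (spacing = 26.0000 s).
Entry k is valid iff k * 468/18 <= 120 iff k <= 18 * 120 / 468 = 4.6154
n_valid = floor(4.6154) = 4
(n_stale = 18 - 4 = 14)

4


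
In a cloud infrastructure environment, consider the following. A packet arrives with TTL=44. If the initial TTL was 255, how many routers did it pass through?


Given: initial TTL = 255, received TTL = 44
Hops = initial TTL - received TTL
Hops = 255 - 44 = 211

211


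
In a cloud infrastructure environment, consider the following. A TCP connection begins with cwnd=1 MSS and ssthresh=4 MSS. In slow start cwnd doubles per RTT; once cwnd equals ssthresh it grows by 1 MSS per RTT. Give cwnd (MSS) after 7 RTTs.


RTT 0: cwnd = 1 MSS (initial)
RTT 1: cwnd = 2 MSS (slow start, doubled)
RTT 2: cwnd = 4 MSS (slow start, doubled)
RTT 3: cwnd = 5 MSS (congestion avoidance, +1)
RTT 4: cwnd = 6 MSS (congestion avoidance, +1)
RTT 5: cwnd = 7 MSS (congestion avoidance, +1)
RTT 6: cwnd = 8 MSS (congestion avoidance, +1)
RTT 7: cwnd = 9 MSS (congestion avoidance, +1)

9


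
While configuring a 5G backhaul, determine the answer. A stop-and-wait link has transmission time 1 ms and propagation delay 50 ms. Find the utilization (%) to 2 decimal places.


Given: Ttrans = 1 ms, Tprop = 50 ms
RTT = 2 * Tprop = 2 * 50 = 100 ms
U = Ttrans / (Ttrans + RTT)
U = 1 / (1 + 100)
U = 1 / 101 = 0.009901
U% = 0.99%

0.99


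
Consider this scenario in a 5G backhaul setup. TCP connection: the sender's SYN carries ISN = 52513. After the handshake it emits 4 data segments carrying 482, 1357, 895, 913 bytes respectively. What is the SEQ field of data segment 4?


The SYN occupies sequence number ISN = 52513, so the first data byte is ISN + 1 = 52514.
SEQ of data segment i = (ISN + 1) + sum of payload sizes of segments 1..i-1.
Segment 1: SEQ = 52514, payload = 482 bytes
Segment 2: SEQ = 52996, payload = 1357 bytes
Segment 3: SEQ = 54353, payload = 895 bytes
Segment 4: SEQ = 55248, payload = 913 bytes
SEQ of segment 4 = 52514 + 482 + 1357 + 895 = 55248

55248


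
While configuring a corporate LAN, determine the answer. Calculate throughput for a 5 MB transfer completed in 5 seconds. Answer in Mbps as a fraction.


Given: file = 5 MB, time = 5 s
File in Mb = 5 * 8 = 40 Mb
Throughput = 40 / 5 Mbps
Throughput = 8 Mbps

8


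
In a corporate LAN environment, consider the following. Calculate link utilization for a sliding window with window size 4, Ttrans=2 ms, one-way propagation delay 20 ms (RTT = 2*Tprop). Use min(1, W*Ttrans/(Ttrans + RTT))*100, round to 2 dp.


Given: W = 4, Ttrans = 2 ms, RTT = 40 ms (= 2 * Tprop, Tprop = 20 ms)
Cycle time = Ttrans + RTT = 2 + 40 = 42 ms (first packet sent until its ACK returns)
W * Ttrans = 4 * 2 = 8 ms of sending per cycle
W * Ttrans / (Ttrans + RTT) = 8 / 42 = 0.190476
U = min(1, 0.190476) = 0.190476
U% = 19.05%

19.05


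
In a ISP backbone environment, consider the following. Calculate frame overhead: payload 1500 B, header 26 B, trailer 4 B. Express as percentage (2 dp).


Given: payload = 1500 B, header = 26 B, trailer = 4 B
Overhead bytes = header + trailer = 26 + 4 = 30
Total frame = payload + overhead = 1500 + 30 = 1530
Overhead % = 30 / 1530 * 100 = 1.9608% -> 1.96% (2 dp)

1.96


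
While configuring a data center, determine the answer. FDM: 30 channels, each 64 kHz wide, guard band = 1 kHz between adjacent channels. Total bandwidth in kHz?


Given: 30 channels, 64 kHz each, guard = 1 kHz
Channel bandwidth = 30 * 64 = 1920 kHz
Guard bands = 29 gaps * 1 kHz = 29 kHz
Total = 1920 + 29 = 1949 kHz

1949


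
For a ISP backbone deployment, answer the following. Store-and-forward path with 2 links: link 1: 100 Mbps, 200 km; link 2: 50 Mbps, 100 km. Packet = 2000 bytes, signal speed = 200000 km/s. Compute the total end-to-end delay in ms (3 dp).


Packet = 2000 bytes = 16000 bits. Store-and-forward: sum (t_trans + t_prop) per link.
Link 1: t_trans = 16000/(100*10^6) s = 0.1600 ms; t_prop = 200/200000 s = 1.0000 ms; subtotal = 1.1600 ms
Link 2: t_trans = 16000/(50*10^6) s = 0.3200 ms; t_prop = 100/200000 s = 0.5000 ms; subtotal = 0.8200 ms
End-to-end = 1.1600 + 0.8200 = 1.9800 ms -> 1.980 ms (3 dp)

1.980


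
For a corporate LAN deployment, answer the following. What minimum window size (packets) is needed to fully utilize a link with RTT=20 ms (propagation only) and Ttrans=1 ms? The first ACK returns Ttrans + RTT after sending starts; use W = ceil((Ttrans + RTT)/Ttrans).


Given: Ttrans = 1 ms, RTT = 20 ms (= 2 * Tprop, Tprop = 10 ms)
Time until first ACK returns = Ttrans + RTT = 1 + 20 = 21 ms
Need W * Ttrans >= Ttrans + RTT  ->  W >= (Ttrans + RTT) / Ttrans
(Ttrans + RTT) / Ttrans = 21 / 1 = 21
W_min = ceil(21) = 21

21


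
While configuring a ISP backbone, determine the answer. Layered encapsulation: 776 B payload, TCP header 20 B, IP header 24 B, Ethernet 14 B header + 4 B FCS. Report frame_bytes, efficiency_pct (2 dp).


TCP segment = 776 + 20 = 796 B
IP packet = 796 + 24 = 820 B
Ethernet frame = 820 + 14 + 4 = 838 B
Efficiency = app / frame = 776 / 838 = 0.926014 = 92.6014% -> 92.60% (2 dp)

838, 92.60


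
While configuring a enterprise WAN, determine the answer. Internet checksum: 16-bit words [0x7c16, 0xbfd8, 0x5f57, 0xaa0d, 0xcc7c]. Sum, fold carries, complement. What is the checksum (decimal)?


Given words: [0x7c16, 0xbfd8, 0x5f57, 0xaa0d, 0xcc7c]
Step 1: Sum all words
Raw sum = 31766 + 49112 + 24407 + 43533 + 52348 = 201166
Step 2: Fold carry: (4558 + 3) = 4561
One's complement = ~4561 & 0xFFFF = 60974

60974


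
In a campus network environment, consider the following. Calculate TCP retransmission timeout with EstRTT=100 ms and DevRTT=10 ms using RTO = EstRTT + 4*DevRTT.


Given: EstRTT = 100 ms, DevRTT = 10 ms
Timeout = EstRTT + 4 * DevRTT
4 * DevRTT = 4 * 10 = 40
Timeout = 100 + 40 = 140 ms

140


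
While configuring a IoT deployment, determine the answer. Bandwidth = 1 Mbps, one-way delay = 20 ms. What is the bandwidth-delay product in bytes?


Given: bandwidth = 1 Mbps, delay = 20 ms
BDP in bits = 1 * 10^6 * 20 / 1000
BDP in bits = 20000
BDP in bytes = 20000 / 8 = 2500

2500


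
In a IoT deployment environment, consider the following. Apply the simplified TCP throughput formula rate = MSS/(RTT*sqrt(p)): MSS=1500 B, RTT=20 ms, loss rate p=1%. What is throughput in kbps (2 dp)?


Given: MSS = 1500 bytes, RTT = 20 ms, loss = 1%
RTT in seconds = 20 / 1000 = 0.02
Loss rate = 1% = 0.01
sqrt(loss) = sqrt(0.01) = 0.1
Throughput (bytes/s) = 1500 / (0.02 * 0.1) = 750000.0000
Throughput (kbps) = 750000.0000 * 8 / 1000 = 6000.000000 -> 6000.00 kbps (2 dp)

6000.00


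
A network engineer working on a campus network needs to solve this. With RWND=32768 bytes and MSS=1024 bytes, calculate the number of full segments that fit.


Given: RWND = 32768 bytes, MSS = 1024 bytes
Full segments = floor(RWND / MSS)
Full segments = floor(32768 / 1024)
Full segments = floor(32.0) = 32

32


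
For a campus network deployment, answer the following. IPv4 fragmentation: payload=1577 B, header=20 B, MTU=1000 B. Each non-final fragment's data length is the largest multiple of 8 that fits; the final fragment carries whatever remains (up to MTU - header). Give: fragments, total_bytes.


Max data per non-final fragment = floor((MTU - header)/8)*8 = floor((1000 - 20)/8)*8 = floor(980/8)*8 = 976 B
Final fragment needs no 8-byte alignment: it can carry up to MTU - header = 980 B
Non-final fragments needed = ceil((payload - 980) / 976) = ceil(597/976) = ceil(0.6117) = 1
Number of fragments = 1 + 1 = 2
Fragment sizes (data): 1 * 976 B + 601 B (last, 601 <= 980 OK)
Total bytes sent = payload + n_frags * header = 1577 + 2*20 = 1577 + 40 = 1617 B

2, 1617


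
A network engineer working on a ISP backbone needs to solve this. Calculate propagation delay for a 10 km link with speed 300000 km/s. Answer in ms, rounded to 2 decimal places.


Given: distance = 10 km, speed = 300000 km/s
Delay = distance / speed = 10 / 300000 seconds
Delay in ms = 10 * 1000 / 300000
Delay = 0.0333 ms
Rounded to 2 dp = 0.03 ms

0.03


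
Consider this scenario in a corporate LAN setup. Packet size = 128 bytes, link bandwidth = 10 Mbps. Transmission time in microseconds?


Given: packet = 128 bytes, bandwidth = 10 Mbps
Packet in bits = 128 * 8 = 1024 bits
Bandwidth = 10 * 10^6 = 10000000 bps
Time = 1024 / 10000000 seconds
Time in us = 1024 * 10^6 / 10000000 = 102.4

102.4


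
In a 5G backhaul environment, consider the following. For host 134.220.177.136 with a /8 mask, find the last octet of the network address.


Given: IP = 134.220.177.136, prefix = /8
Subnet mask = 255.0.0.0
Last octet of IP: 136
Last octet of mask: 0
Network last octet = 136 AND 0 = 0

0


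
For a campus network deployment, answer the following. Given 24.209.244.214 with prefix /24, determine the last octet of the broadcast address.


Given: IP = 24.209.244.214, prefix = /24
Host bits = 32 - 24 = 8
Network last octet = 214 AND mask = 0
Host part size = 2^8 - 1 = 255
Broadcast last octet = 0 OR 255 = 255

255


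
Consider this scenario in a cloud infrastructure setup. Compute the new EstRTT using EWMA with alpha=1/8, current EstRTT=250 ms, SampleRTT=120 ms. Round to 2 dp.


Given: EstRTT = 250 ms, SampleRTT = 120 ms, alpha = 1/8
New EstRTT = (1 - alpha) * EstRTT + alpha * SampleRTT
(7/8) * 250 = 218.75
(1/8) * 120 = 15
New EstRTT = 218.75 + 15 = 233.75 ms -> 233.75 ms (2 dp)

233.75


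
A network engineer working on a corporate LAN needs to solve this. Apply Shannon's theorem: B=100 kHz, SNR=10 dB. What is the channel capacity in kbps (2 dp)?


Given: B = 100 kHz, SNR = 10 dB
SNR linear = 10^(10/10) = 10
1 + SNR = 11
log2(11) = 3.4594316186
C = 100 * 1000 * 3.4594316186 = 345943.1619 bps
C = 345.943162 kbps -> 345.94 kbps (2 dp)

345.94


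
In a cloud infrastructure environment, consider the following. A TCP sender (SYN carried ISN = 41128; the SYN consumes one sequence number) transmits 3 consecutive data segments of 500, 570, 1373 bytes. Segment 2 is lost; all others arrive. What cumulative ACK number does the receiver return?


SYN uses sequence number 41128; first data byte = ISN + 1 = 41129.
Segment 1: SEQ = 41129, len = 500 B, covers [41129, 41628]
Segment 2: SEQ = 41629, len = 570 B, covers [41629, 42198] [LOST]
Segment 3: SEQ = 42199, len = 1373 B, covers [42199, 43571]
In-order data received: bytes [41129, 41628] (segments 1..1).
Segment 2 missing -> gap begins at byte 41629; later segments buffered out of order.
Cumulative ACK = next expected in-order byte = 41129 + 500 = 41629

41629


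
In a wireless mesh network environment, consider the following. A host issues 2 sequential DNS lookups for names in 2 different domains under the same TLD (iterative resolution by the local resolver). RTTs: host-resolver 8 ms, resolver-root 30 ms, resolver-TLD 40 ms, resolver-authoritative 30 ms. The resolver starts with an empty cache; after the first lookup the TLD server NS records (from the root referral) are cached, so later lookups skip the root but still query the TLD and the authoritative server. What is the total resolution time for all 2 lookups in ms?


Lookup 1 (cold cache): local + root + TLD + auth = 8 + 30 + 40 + 30 = 108 ms
Lookups 2..2 (TLD NS cached -> skip root; new domain -> still ask TLD and auth): local + TLD + auth = 8 + 40 + 30 = 78 ms each
Remaining 1 lookups: 1 * 78 = 78 ms
Total = 108 + 78 = 186 ms

186


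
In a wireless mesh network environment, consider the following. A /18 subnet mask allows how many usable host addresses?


Given: subnet mask /18
Host bits = 32 - 18 = 14
Total addresses = 2^14 = 16384
Usable hosts = 16384 - 2 (network + broadcast) = 16382

16382


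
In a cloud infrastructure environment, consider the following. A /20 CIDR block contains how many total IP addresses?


Given: CIDR prefix /20
Host bits = 32 - 20 = 12
Total addresses = 2^12 = 4096

4096


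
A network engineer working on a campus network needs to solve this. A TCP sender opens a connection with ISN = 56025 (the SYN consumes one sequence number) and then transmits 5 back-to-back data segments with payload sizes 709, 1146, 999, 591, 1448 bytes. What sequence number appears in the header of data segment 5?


The SYN occupies sequence number ISN = 56025, so the first data byte is ISN + 1 = 56026.
SEQ of data segment i = (ISN + 1) + sum of payload sizes of segments 1..i-1.
Segment 1: SEQ = 56026, payload = 709 bytes
Segment 2: SEQ = 56735, payload = 1146 bytes
Segment 3: SEQ = 57881, payload = 999 bytes
Segment 4: SEQ = 58880, payload = 591 bytes
Segment 5: SEQ = 59471, payload = 1448 bytes
SEQ of segment 5 = 56026 + 709 + 1146 + 999 + 591 = 59471

59471


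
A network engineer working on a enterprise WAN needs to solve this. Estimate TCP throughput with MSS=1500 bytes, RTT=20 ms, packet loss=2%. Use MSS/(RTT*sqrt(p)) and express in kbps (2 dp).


Given: MSS = 1500 bytes, RTT = 20 ms, loss = 2%
RTT in seconds = 20 / 1000 = 0.02
Loss rate = 2% = 0.02
sqrt(loss) = sqrt(0.02) = 0.141421356237
Throughput (bytes/s) = 1500 / (0.02 * 0.141421356237) = 530330.0859
Throughput (kbps) = 530330.0859 * 8 / 1000 = 4242.640687 -> 4242.64 kbps (2 dp)

4242.64


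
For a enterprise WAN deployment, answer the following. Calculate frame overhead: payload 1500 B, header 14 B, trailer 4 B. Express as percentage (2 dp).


Given: payload = 1500 B, header = 14 B, trailer = 4 B
Overhead bytes = header + trailer = 14 + 4 = 18
Total frame = payload + overhead = 1500 + 18 = 1518
Overhead % = 18 / 1518 * 100 = 1.1858% -> 1.19% (2 dp)

1.19


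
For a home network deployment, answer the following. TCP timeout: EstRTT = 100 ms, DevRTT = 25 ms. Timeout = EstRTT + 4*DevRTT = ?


Given: EstRTT = 100 ms, DevRTT = 25 ms
Timeout = EstRTT + 4 * DevRTT
4 * DevRTT = 4 * 25 = 100
Timeout = 100 + 100 = 200 ms

200


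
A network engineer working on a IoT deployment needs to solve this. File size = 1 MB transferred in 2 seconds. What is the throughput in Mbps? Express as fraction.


Given: file = 1 MB, time = 2 s
File in Mb = 1 * 8 = 8 Mb
Throughput = 8 / 2 Mbps
Throughput = 4 Mbps

4


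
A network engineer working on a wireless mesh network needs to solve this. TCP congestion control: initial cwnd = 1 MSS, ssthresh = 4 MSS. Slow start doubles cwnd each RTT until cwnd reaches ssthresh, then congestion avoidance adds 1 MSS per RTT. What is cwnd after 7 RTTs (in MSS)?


RTT 0: cwnd = 1 MSS (initial)
RTT 1: cwnd = 2 MSS (slow start, doubled)
RTT 2: cwnd = 4 MSS (slow start, doubled)
RTT 3: cwnd = 5 MSS (congestion avoidance, +1)
RTT 4: cwnd = 6 MSS (congestion avoidance, +1)
RTT 5: cwnd = 7 MSS (congestion avoidance, +1)
RTT 6: cwnd = 8 MSS (congestion avoidance, +1)
RTT 7: cwnd = 9 MSS (congestion avoidance, +1)

9


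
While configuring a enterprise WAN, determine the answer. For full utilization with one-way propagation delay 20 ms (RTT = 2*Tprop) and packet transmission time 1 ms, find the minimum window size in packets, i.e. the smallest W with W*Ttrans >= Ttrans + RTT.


Given: Ttrans = 1 ms, RTT = 40 ms (= 2 * Tprop, Tprop = 20 ms)
Time until first ACK returns = Ttrans + RTT = 1 + 40 = 41 ms
Need W * Ttrans >= Ttrans + RTT  ->  W >= (Ttrans + RTT) / Ttrans
(Ttrans + RTT) / Ttrans = 41 / 1 = 41
W_min = ceil(41) = 41

41


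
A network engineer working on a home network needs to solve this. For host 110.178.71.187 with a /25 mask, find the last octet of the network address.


Given: IP = 110.178.71.187, prefix = /25
Subnet mask = 255.255.255.128
Last octet of IP: 187
Last octet of mask: 128
Network last octet = 187 AND 128 = 128

128


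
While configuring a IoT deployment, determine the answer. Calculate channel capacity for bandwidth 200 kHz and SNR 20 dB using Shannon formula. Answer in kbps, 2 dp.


Given: B = 200 kHz, SNR = 20 dB
SNR linear = 10^(20/10) = 100
1 + SNR = 101
log2(101) = 6.6582114828
C = 200 * 1000 * 6.6582114828 = 1331642.2966 bps
C = 1331.642297 kbps -> 1331.64 kbps (2 dp)

1331.64


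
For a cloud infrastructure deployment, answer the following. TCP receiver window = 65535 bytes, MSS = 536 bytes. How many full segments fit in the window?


Given: RWND = 65535 bytes, MSS = 536 bytes
Full segments = floor(RWND / MSS)
Full segments = floor(65535 / 536)
Full segments = floor(122.2668) = 122

122


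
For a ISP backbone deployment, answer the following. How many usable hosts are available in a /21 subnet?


Given: subnet mask /21
Host bits = 32 - 21 = 11
Total addresses = 2^11 = 2048
Usable hosts = 2048 - 2 (network + broadcast) = 2046

2046


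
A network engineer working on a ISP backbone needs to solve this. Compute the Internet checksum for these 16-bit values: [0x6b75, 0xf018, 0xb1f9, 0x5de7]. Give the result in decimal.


Given words: [0x6b75, 0xf018, 0xb1f9, 0x5de7]
Step 1: Sum all words
Raw sum = 27509 + 61464 + 45561 + 24039 = 158573
Step 2: Fold carry: (27501 + 2) = 27503
One's complement = ~27503 & 0xFFFF = 38032

38032


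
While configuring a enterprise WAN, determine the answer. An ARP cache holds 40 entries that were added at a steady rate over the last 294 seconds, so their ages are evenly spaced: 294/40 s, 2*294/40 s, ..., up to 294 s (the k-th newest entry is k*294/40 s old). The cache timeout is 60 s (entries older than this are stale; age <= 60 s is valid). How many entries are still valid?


Ages are k * 294/40 s for k = 1..40 (spacing = 7.3500 s).
Entry k is valid iff k * 294/40 <= 60 iff k <= 40 * 60 / 294 = 8.1633
n_valid = floor(8.1633) = 8
(n_stale = 40 - 8 = 32)

8


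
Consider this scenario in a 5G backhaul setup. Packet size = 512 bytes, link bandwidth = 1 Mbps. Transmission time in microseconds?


Given: packet = 512 bytes, bandwidth = 1 Mbps
Packet in bits = 512 * 8 = 4096 bits
Bandwidth = 1 * 10^6 = 1000000 bps
Time = 4096 / 1000000 seconds
Time in us = 4096 * 10^6 / 1000000 = 4096

4096


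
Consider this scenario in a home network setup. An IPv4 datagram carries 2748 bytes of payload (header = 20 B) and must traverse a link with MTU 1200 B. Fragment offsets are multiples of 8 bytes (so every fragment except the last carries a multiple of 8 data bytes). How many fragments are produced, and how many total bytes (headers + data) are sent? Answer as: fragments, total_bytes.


Max data per non-final fragment = floor((MTU - header)/8)*8 = floor((1200 - 20)/8)*8 = floor(1180/8)*8 = 1176 B
Final fragment needs no 8-byte alignment: it can carry up to MTU - header = 1180 B
Non-final fragments needed = ceil((payload - 1180) / 1176) = ceil(1568/1176) = ceil(1.3333) = 2
Number of fragments = 2 + 1 = 3
Fragment sizes (data): 2 * 1176 B + 396 B (last, 396 <= 1180 OK)
Total bytes sent = payload + n_frags * header = 2748 + 3*20 = 2748 + 60 = 2808 B

3, 2808


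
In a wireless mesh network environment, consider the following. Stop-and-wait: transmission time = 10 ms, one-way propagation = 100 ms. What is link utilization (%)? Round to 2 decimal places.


Given: Ttrans = 10 ms, Tprop = 100 ms
RTT = 2 * Tprop = 2 * 100 = 200 ms
U = Ttrans / (Ttrans + RTT)
U = 10 / (10 + 200)
U = 10 / 210 = 0.047619
U% = 4.76%

4.76


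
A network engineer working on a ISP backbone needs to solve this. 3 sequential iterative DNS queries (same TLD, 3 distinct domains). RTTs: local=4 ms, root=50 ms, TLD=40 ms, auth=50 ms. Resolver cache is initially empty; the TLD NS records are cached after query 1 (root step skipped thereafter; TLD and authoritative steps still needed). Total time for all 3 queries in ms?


Lookup 1 (cold cache): local + root + TLD + auth = 4 + 50 + 40 + 50 = 144 ms
Lookups 2..3 (TLD NS cached -> skip root; new domain -> still ask TLD and auth): local + TLD + auth = 4 + 40 + 50 = 94 ms each
Remaining 2 lookups: 2 * 94 = 188 ms
Total = 144 + 188 = 332 ms

332


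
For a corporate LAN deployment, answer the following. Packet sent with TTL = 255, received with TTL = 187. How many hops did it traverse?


Given: initial TTL = 255, received TTL = 187
Hops = initial TTL - received TTL
Hops = 255 - 187 = 68

68


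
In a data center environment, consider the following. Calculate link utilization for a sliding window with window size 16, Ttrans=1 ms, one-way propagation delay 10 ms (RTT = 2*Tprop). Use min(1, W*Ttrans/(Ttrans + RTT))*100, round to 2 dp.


Given: W = 16, Ttrans = 1 ms, RTT = 20 ms (= 2 * Tprop, Tprop = 10 ms)
Cycle time = Ttrans + RTT = 1 + 20 = 21 ms (first packet sent until its ACK returns)
W * Ttrans = 16 * 1 = 16 ms of sending per cycle
W * Ttrans / (Ttrans + RTT) = 16 / 21 = 0.761905
U = min(1, 0.761905) = 0.761905
U% = 76.19%

76.19


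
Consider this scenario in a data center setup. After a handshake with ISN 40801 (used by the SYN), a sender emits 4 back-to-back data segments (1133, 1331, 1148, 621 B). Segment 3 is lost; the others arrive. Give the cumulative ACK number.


SYN uses sequence number 40801; first data byte = ISN + 1 = 40802.
Segment 1: SEQ = 40802, len = 1133 B, covers [40802, 41934]
Segment 2: SEQ = 41935, len = 1331 B, covers [41935, 43265]
Segment 3: SEQ = 43266, len = 1148 B, covers [43266, 44413] [LOST]
Segment 4: SEQ = 44414, len = 621 B, covers [44414, 45034]
In-order data received: bytes [40802, 43265] (segments 1..2).
Segment 3 missing -> gap begins at byte 43266; later segments buffered out of order.
Cumulative ACK = next expected in-order byte = 40802 + 1133 + 1331 = 43266

43266


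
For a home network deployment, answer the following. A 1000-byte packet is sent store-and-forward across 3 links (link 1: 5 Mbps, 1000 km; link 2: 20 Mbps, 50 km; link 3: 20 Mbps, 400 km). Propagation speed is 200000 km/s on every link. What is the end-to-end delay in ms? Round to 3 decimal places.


Packet = 1000 bytes = 8000 bits. Store-and-forward: sum (t_trans + t_prop) per link.
Link 1: t_trans = 8000/(5*10^6) s = 1.6000 ms; t_prop = 1000/200000 s = 5.0000 ms; subtotal = 6.6000 ms
Link 2: t_trans = 8000/(20*10^6) s = 0.4000 ms; t_prop = 50/200000 s = 0.2500 ms; subtotal = 0.6500 ms
Link 3: t_trans = 8000/(20*10^6) s = 0.4000 ms; t_prop = 400/200000 s = 2.0000 ms; subtotal = 2.4000 ms
End-to-end = 6.6000 + 0.6500 + 2.4000 = 9.6500 ms -> 9.650 ms (3 dp)

9.650


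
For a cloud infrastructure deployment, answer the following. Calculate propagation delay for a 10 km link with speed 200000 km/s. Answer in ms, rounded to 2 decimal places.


Given: distance = 10 km, speed = 200000 km/s
Delay = distance / speed = 10 / 200000 seconds
Delay in ms = 10 * 1000 / 200000
Delay = 0.0500 ms
Rounded to 2 dp = 0.05 ms

0.05


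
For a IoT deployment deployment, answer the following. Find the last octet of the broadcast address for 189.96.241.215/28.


Given: IP = 189.96.241.215, prefix = /28
Host bits = 32 - 28 = 4
Network last octet = 215 AND mask = 208
Host part size = 2^4 - 1 = 15
Broadcast last octet = 208 OR 15 = 223

223


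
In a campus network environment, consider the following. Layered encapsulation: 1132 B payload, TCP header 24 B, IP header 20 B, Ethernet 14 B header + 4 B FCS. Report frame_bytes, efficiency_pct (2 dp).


TCP segment = 1132 + 24 = 1156 B
IP packet = 1156 + 20 = 1176 B
Ethernet frame = 1176 + 14 + 4 = 1194 B
Efficiency = app / frame = 1132 / 1194 = 0.948074 = 94.8074% -> 94.81% (2 dp)

1194, 94.81


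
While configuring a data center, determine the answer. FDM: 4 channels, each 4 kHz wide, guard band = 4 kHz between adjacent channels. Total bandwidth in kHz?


Given: 4 channels, 4 kHz each, guard = 4 kHz
Channel bandwidth = 4 * 4 = 16 kHz
Guard bands = 3 gaps * 4 kHz = 12 kHz
Total = 16 + 12 = 28 kHz

28


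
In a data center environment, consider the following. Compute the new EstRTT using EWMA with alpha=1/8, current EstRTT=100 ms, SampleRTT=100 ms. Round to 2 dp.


Given: EstRTT = 100 ms, SampleRTT = 100 ms, alpha = 1/8
New EstRTT = (1 - alpha) * EstRTT + alpha * SampleRTT
(7/8) * 100 = 87.5
(1/8) * 100 = 12.5
New EstRTT = 87.5 + 12.5 = 100 ms -> 100.00 ms (2 dp)

100.00


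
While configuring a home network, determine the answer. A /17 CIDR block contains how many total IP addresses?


Given: CIDR prefix /17
Host bits = 32 - 17 = 15
Total addresses = 2^15 = 32768

32768


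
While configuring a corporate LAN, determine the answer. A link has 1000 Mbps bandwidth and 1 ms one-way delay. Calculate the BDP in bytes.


Given: bandwidth = 1000 Mbps, delay = 1 ms
BDP in bits = 1000 * 10^6 * 1 / 1000
BDP in bits = 1000000
BDP in bytes = 1000000 / 8 = 125000

125000


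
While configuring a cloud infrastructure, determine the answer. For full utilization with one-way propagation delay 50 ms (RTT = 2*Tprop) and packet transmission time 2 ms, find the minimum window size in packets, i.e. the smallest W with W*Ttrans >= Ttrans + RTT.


Given: Ttrans = 2 ms, RTT = 100 ms (= 2 * Tprop, Tprop = 50 ms)
Time until first ACK returns = Ttrans + RTT = 2 + 100 = 102 ms
Need W * Ttrans >= Ttrans + RTT  ->  W >= (Ttrans + RTT) / Ttrans
(Ttrans + RTT) / Ttrans = 102 / 2 = 51
W_min = ceil(51) = 51

51


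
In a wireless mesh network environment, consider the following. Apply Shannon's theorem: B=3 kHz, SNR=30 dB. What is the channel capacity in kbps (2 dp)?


Given: B = 3 kHz, SNR = 30 dB
SNR linear = 10^(30/10) = 1000
1 + SNR = 1001
log2(1001) = 9.9672262588
C = 3 * 1000 * 9.9672262588 = 29901.6788 bps
C = 29.901679 kbps -> 29.90 kbps (2 dp)

29.90


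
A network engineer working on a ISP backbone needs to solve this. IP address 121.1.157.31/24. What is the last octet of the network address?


Given: IP = 121.1.157.31, prefix = /24
Subnet mask = 255.255.255.0
Last octet of IP: 31
Last octet of mask: 0
Network last octet = 31 AND 0 = 0

0


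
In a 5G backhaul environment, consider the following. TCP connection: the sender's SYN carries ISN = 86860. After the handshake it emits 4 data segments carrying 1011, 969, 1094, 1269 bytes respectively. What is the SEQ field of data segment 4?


The SYN occupies sequence number ISN = 86860, so the first data byte is ISN + 1 = 86861.
SEQ of data segment i = (ISN + 1) + sum of payload sizes of segments 1..i-1.
Segment 1: SEQ = 86861, payload = 1011 bytes
Segment 2: SEQ = 87872, payload = 969 bytes
Segment 3: SEQ = 88841, payload = 1094 bytes
Segment 4: SEQ = 89935, payload = 1269 bytes
SEQ of segment 4 = 86861 + 1011 + 969 + 1094 = 89935

89935


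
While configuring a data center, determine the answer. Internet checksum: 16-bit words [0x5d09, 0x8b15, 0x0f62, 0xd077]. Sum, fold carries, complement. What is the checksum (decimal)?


Given words: [0x5d09, 0x8b15, 0x0f62, 0xd077]
Step 1: Sum all words
Raw sum = 23817 + 35605 + 3938 + 53367 = 116727
Step 2: Fold carry: (51191 + 1) = 51192
One's complement = ~51192 & 0xFFFF = 14343

14343


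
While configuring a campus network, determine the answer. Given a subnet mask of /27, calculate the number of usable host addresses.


Given: subnet mask /27
Host bits = 32 - 27 = 5
Total addresses = 2^5 = 32
Usable hosts = 32 - 2 (network + broadcast) = 30

30


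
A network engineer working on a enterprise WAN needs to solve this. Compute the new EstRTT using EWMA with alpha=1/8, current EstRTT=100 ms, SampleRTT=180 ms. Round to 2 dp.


Given: EstRTT = 100 ms, SampleRTT = 180 ms, alpha = 1/8
New EstRTT = (1 - alpha) * EstRTT + alpha * SampleRTT
(7/8) * 100 = 87.5
(1/8) * 180 = 22.5
New EstRTT = 87.5 + 22.5 = 110 ms -> 110.00 ms (2 dp)

110.00
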